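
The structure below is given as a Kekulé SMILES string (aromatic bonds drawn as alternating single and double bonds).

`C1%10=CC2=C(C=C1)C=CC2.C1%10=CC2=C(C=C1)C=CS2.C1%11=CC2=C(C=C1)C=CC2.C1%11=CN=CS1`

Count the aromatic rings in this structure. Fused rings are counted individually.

The SMILES encodes a six-membered carbon ring with three alternating C=C double bonds, fused to a five-membered carbon ring containing one C=C double bond and one sp³ carbon; a six-membered carbon ring with three alternating C=C double bonds, fused to a five-membered ring containing one sulfur and two C=C double bonds; a six-membered carbon ring with three alternating C=C double bonds, fused to a five-membered carbon ring containing one C=C double bond and one sp³ carbon; a five-membered ring with a sulfur at position 1 and a nitrogen at position 3 (in a C=N bond), with two double bonds.
The 6-membered ring has a continuous p-orbital overlap around the ring; 3 ring double bonds give 6 π electrons. 6 = 4(1)+2, so it is aromatic (benzene ring).
The 5-membered ring has one sp³ carbon, so it is not fully conjugated — not aromatic (cyclopentene ring).
The fused 6/5-membered bicyclic (with one sulfur) is a single π system with 9 sp² atoms and 10 π electrons from ring double bonds plus a heteroatom lone pair. 10 = 4(2)+2, so the system is aromatic and both rings count as aromatic (benzothiophene).
The second 6-membered ring is fully conjugated (every ring atom contributes a p orbital); 3 ring double bonds give 6 π electrons. That satisfies 4n+2 with n=1, so it is aromatic (benzene ring).
The second 5-membered ring has one sp³ carbon, so it is not fully conjugated — not aromatic (cyclopentene ring).
The 5-membered ring with one sulfur and one =N– is planar and fully conjugated; 2 ring double bonds (4 π electrons) plus a heteroatom lone pair (2) give 6 π electrons. 6 = 4(1)+2, so it is aromatic (thiazole).
5 of the 7 rings are aromatic. Total: 5.

5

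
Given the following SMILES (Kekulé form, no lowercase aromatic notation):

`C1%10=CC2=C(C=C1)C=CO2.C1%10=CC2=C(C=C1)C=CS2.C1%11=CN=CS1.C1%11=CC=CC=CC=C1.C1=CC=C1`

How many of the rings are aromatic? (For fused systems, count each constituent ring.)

5

The SMILES encodes a six-membered carbon ring with three alternating C=C double bonds, fused to a five-membered ring containing one oxygen and two C=C double bonds; a six-membered carbon ring with three alternating C=C double bonds, fused to a five-membered ring containing one sulfur and two C=C double bonds; a five-membered ring with a sulfur at position 1 and a nitrogen at position 3 (in a C=N bond), with two double bonds; an eight-membered carbon ring with four alternating C=C double bonds; a four-membered carbon ring with two alternating C=C double bonds.
The fused 6/5-membered bicyclic (with one oxygen) is a single π system with 9 sp² atoms and 10 π electrons from ring double bonds plus a heteroatom lone pair. 10 = 4(2)+2, so the system is aromatic and both rings count as aromatic (benzofuran).
The fused 6/5-membered bicyclic (with one sulfur) is a single π system with 9 sp² atoms and 10 π electrons from ring double bonds plus a heteroatom lone pair. 10 = 4(2)+2, so the system is aromatic and both rings count as aromatic (benzothiophene).
The 5-membered ring with one sulfur and one =N– is fully conjugated (every ring atom contributes a p orbital); 2 ring double bonds (4 π electrons) plus a heteroatom lone pair (2) give 6 π electrons. That satisfies 4n+2 with n=1, so it is aromatic (thiazole).
The 8-membered ring has only sp² ring atoms; a planar conformation would have a fully conjugated π system of 8 electrons. But 8 = 4(2), which is 4n not 4n+2, so it is not aromatic (cyclooctatetraene) — cyclooctatetraene distorts into a non-planar tub to avoid antiaromaticity.
The 4-membered ring has only sp² ring atoms; a planar conformation would have a fully conjugated π system of 4 electrons. But 4 = 4(1), which is 4n not 4n+2, so it is not aromatic (cyclobutadiene) — cyclobutadiene is antiaromatic and distorts to a rectangle.
5 of the 7 rings are aromatic. Total: 5.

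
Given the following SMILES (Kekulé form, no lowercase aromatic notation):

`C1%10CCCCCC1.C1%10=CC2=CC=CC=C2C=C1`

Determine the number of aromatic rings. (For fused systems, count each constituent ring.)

The SMILES encodes a seven-membered saturated carbon ring; two fused six-membered carbon rings, each with three alternating C=C double bonds.
The 7-membered ring has only sp³ atoms, so it is not fully conjugated — not aromatic (cycloheptane).
The fused 6/6-membered bicyclic is a single π system with 10 sp² atoms and 10 π electrons from ring double bonds. 10 = 4(2)+2, so the system is aromatic and both rings count as aromatic (naphthalene).
2 of the 3 rings are aromatic. Total: 2.

2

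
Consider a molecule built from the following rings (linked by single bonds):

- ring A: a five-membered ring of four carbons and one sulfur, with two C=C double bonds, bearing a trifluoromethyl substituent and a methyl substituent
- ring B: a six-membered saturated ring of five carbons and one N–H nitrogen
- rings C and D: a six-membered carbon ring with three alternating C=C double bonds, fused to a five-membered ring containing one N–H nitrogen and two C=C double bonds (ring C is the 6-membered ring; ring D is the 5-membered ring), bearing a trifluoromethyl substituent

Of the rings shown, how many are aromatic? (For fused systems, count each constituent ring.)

3

Ring A is fully conjugated (every ring atom contributes a p orbital); 2 ring double bonds (4 π electrons) plus a heteroatom lone pair (2) give 6 π electrons. That satisfies 4n+2 with n=1, so ring A is aromatic (thiophene).
Ring B has only sp³ atoms, so it is not fully conjugated — not aromatic (piperidine).
Rings C and D form a fused bicyclic system (with one N–H) with 9 sp² atoms and 10 π electrons from ring double bonds plus a heteroatom lone pair. 10 = 4(2)+2, so the system is aromatic and both rings count as aromatic (indole).
Aromatic: A, C, D. Total: 3.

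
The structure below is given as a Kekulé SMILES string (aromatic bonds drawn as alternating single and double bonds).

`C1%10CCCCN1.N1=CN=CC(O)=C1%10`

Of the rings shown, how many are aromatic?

1

The SMILES encodes a six-membered saturated ring of five carbons and one N–H nitrogen; a six-membered ring with nitrogens at positions 1 and 3 and three alternating double bonds.
The 6-membered ring with one N–H has only sp³ atoms, so it is not fully conjugated — not aromatic (piperidine).
The 6-membered ring with two nitrogens (1,3) is planar and fully conjugated; 3 ring double bonds give 6 π electrons. That satisfies 4n+2 with n=1, so it is aromatic (pyrimidine).
1 of the 2 rings is aromatic. Total: 1.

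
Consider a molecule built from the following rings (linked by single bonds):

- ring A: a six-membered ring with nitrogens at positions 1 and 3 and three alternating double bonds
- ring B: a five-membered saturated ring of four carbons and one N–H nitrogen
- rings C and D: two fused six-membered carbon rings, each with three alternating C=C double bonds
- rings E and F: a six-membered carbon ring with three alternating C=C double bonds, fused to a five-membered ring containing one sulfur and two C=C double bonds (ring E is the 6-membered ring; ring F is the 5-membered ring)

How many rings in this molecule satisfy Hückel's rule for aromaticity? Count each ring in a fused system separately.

5

Ring A has a continuous p-orbital overlap around the ring; 3 ring double bonds give 6 π electrons. 6 = 4(1)+2, so ring A is aromatic (pyrimidine).
Ring B has only sp³ atoms, so it is not fully conjugated — not aromatic (pyrrolidine).
Rings C and D form a fused bicyclic system with 10 sp² atoms and 10 π electrons from ring double bonds. 10 = 4(2)+2, so the system is aromatic and both rings count as aromatic (naphthalene).
Rings E and F form a fused bicyclic system (with one sulfur) with 9 sp² atoms and 10 π electrons from ring double bonds plus a heteroatom lone pair. 10 = 4(2)+2, so the system is aromatic and both rings count as aromatic (benzothiophene).
Aromatic: A, C, D, E, F. Total: 5.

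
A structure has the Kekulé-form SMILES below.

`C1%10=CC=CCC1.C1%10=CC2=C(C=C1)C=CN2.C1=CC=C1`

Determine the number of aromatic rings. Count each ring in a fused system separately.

2

The SMILES encodes a six-membered carbon ring with two conjugated C=C double bonds and two sp³ carbons; a six-membered carbon ring with three alternating C=C double bonds, fused to a five-membered ring containing one N–H nitrogen and two C=C double bonds; a four-membered carbon ring with two alternating C=C double bonds.
The 6-membered ring has two sp³ carbons, so it is not fully conjugated — not aromatic (1,3-cyclohexadiene).
The fused 6/5-membered bicyclic (with one N–H) is a single π system with 9 sp² atoms and 10 π electrons from ring double bonds plus a heteroatom lone pair. 10 = 4(2)+2, so the system is aromatic and both rings count as aromatic (indole).
The 4-membered ring has only sp² ring atoms; a planar conformation would have a fully conjugated π system of 4 electrons. But 4 = 4(1), which is 4n not 4n+2, so it is not aromatic (cyclobutadiene) — cyclobutadiene is antiaromatic and distorts to a rectangle.
2 of the 4 rings are aromatic. Total: 2.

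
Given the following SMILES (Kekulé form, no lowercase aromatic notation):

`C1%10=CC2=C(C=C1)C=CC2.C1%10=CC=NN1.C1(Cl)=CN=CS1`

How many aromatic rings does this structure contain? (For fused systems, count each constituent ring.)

3

The SMILES encodes a six-membered carbon ring with three alternating C=C double bonds, fused to a five-membered carbon ring containing one C=C double bond and one sp³ carbon; a five-membered ring with two adjacent nitrogens (one bearing H, one in a double bond) and two double bonds; a five-membered ring with a sulfur at position 1 and a nitrogen at position 3 (in a C=N bond), with two double bonds.
The 6-membered ring has a continuous p-orbital overlap around the ring; 3 ring double bonds give 6 π electrons. 6 = 4(1)+2, so it is aromatic (benzene ring).
The 5-membered ring has one sp³ carbon, so it is not fully conjugated — not aromatic (cyclopentene ring).
The 5-membered ring with two adjacent nitrogens (one N–H, one =N–) is fully conjugated (every ring atom contributes a p orbital); 2 ring double bonds (4 π electrons) plus a heteroatom lone pair (2) give 6 π electrons. 6 = 4(1)+2, so it is aromatic (pyrazole).
The 5-membered ring with one sulfur and one =N– is fully conjugated (every ring atom contributes a p orbital); 2 ring double bonds (4 π electrons) plus a heteroatom lone pair (2) give 6 π electrons. Since 6 = 4n+2 (n=1), it is aromatic (thiazole).
3 of the 4 rings are aromatic. Total: 3.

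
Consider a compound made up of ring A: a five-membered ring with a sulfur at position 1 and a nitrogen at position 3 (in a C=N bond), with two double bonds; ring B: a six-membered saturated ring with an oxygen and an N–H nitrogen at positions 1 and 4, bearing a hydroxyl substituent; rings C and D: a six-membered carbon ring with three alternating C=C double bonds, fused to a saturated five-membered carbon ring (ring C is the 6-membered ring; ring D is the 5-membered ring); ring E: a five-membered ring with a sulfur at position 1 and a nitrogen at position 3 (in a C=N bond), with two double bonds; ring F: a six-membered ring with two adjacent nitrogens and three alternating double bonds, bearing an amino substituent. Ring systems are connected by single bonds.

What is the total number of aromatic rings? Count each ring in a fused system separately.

4

Ring A is fully conjugated (every ring atom contributes a p orbital); 2 ring double bonds (4 π electrons) plus a heteroatom lone pair (2) give 6 π electrons. 6 = 4(1)+2, so ring A is aromatic (thiazole).
Ring B has only sp³ atoms, so it is not fully conjugated — not aromatic (morpholine).
Ring C has a continuous p-orbital overlap around the ring; 3 ring double bonds give 6 π electrons. 6 = 4(1)+2, so ring C is aromatic (benzene ring).
Ring D has three sp³ carbons, so it is not fully conjugated — not aromatic (cyclopentane ring).
Ring E has a continuous p-orbital overlap around the ring; 2 ring double bonds (4 π electrons) plus a heteroatom lone pair (2) give 6 π electrons. 6 = 4(1)+2, so ring E is aromatic (thiazole).
Ring F is fully conjugated (every ring atom contributes a p orbital); 3 ring double bonds give 6 π electrons. 6 = 4(1)+2, so ring F is aromatic (pyridazine).
Aromatic: A, C, E, F. Total: 4.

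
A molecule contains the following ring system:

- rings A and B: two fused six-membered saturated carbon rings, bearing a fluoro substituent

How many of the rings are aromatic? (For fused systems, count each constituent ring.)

0

Ring A has only sp³ atoms, so it is not fully conjugated — not aromatic (cyclohexane ring).
Ring B has only sp³ atoms, so it is not fully conjugated — not aromatic (cyclohexane ring).
No ring is aromatic. Total: 0.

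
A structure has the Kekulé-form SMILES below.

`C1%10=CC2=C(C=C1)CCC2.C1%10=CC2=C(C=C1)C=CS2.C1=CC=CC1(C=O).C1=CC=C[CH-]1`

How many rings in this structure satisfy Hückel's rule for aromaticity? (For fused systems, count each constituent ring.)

The SMILES encodes a six-membered carbon ring with three alternating C=C double bonds, fused to a saturated five-membered carbon ring; a six-membered carbon ring with three alternating C=C double bonds, fused to a five-membered ring containing one sulfur and two C=C double bonds; a five-membered carbon ring with two conjugated C=C double bonds and one sp³ carbon; a five-membered all-carbon ring bearing a negative charge on one carbon, with two C=C double bonds.
The 6-membered ring is planar and fully conjugated; 3 ring double bonds give 6 π electrons. That satisfies 4n+2 with n=1, so it is aromatic (benzene ring).
The 5-membered ring has three sp³ carbons, so it is not fully conjugated — not aromatic (cyclopentane ring).
The fused 6/5-membered bicyclic (with one sulfur) is a single π system with 9 sp² atoms and 10 π electrons from ring double bonds plus a heteroatom lone pair. 10 = 4(2)+2, so the system is aromatic and both rings count as aromatic (benzothiophene).
The second 5-membered ring has one sp³ carbon, so it is not fully conjugated — not aromatic (cyclopentadiene).
The third 5-membered ring is planar and fully conjugated; 2 ring double bonds (4 π electrons) plus the carbanion lone pair (2) give 6 π electrons. That satisfies 4n+2 with n=1, so it is aromatic (cyclopentadienyl anion).
4 of the 6 rings are aromatic. Total: 4.

4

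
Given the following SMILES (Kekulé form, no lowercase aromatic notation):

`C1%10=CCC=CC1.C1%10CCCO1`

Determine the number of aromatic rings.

0

The SMILES encodes a six-membered carbon ring with two isolated C=C double bonds and two sp³ carbons; a five-membered saturated ring of four carbons and one oxygen.
The 6-membered ring has two sp³ carbons, so it is not fully conjugated — not aromatic (1,4-cyclohexadiene).
The 5-membered ring with one oxygen has only sp³ atoms, so it is not fully conjugated — not aromatic (tetrahydrofuran).
None of the rings are aromatic. Total: 0.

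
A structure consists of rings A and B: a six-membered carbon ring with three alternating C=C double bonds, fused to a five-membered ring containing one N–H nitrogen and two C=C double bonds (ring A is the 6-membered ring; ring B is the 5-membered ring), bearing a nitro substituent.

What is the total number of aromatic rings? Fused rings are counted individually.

2

Rings A and B form a fused bicyclic system (with one N–H) with 9 sp² atoms and 10 π electrons from ring double bonds plus a heteroatom lone pair. 10 = 4(2)+2, so the system is aromatic and both rings count as aromatic (indole).
Aromatic: A, B. Total: 2.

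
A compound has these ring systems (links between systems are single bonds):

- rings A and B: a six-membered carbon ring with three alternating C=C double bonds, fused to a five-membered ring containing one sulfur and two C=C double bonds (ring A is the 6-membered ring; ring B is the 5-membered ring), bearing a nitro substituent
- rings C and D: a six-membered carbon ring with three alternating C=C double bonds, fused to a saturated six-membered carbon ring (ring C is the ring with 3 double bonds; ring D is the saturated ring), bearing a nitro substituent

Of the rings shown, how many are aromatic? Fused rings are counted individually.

Rings A and B form a fused bicyclic system (with one sulfur) with 9 sp² atoms and 10 π electrons from ring double bonds plus a heteroatom lone pair. 10 = 4(2)+2, so the system is aromatic and both rings count as aromatic (benzothiophene).
Ring C is fully conjugated (every ring atom contributes a p orbital); 3 ring double bonds give 6 π electrons. Since 6 = 4n+2 (n=1), ring C is aromatic (benzene ring).
Ring D has four sp³ carbons, so it is not fully conjugated — not aromatic (cyclohexane ring).
Aromatic: A, B, C. Total: 3.

3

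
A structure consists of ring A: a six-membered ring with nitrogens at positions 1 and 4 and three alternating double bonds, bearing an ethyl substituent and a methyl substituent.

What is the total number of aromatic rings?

1

Ring A is fully conjugated (every ring atom contributes a p orbital); 3 ring double bonds give 6 π electrons. 6 = 4(1)+2, so ring A is aromatic (pyrazine).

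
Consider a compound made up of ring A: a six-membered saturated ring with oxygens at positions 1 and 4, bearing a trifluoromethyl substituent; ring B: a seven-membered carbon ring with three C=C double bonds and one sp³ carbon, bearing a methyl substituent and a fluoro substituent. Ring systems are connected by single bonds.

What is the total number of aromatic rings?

Ring A has only sp³ atoms, so it is not fully conjugated — not aromatic (1,4-dioxane).
Ring B has one sp³ carbon, so it is not fully conjugated — not aromatic (cycloheptatriene).
No ring is aromatic. Total: 0.

0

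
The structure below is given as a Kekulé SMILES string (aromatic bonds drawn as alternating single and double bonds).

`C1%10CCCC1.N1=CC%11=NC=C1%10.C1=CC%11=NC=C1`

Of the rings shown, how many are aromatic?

2

The SMILES encodes a five-membered saturated carbon ring; a six-membered ring with nitrogens at positions 1 and 4 and three alternating double bonds; a six-membered ring of five carbons and one nitrogen with three alternating double bonds.
The 5-membered ring has only sp³ atoms, so it is not fully conjugated — not aromatic (cyclopentane).
The 6-membered ring with two nitrogens (1,4) is fully conjugated (every ring atom contributes a p orbital); 3 ring double bonds give 6 π electrons. Since 6 = 4n+2 (n=1), it is aromatic (pyrazine).
The 6-membered ring with one nitrogen has a continuous p-orbital overlap around the ring; 3 ring double bonds give 6 π electrons. Since 6 = 4n+2 (n=1), it is aromatic (pyridine).
2 of the 3 rings are aromatic. Total: 2.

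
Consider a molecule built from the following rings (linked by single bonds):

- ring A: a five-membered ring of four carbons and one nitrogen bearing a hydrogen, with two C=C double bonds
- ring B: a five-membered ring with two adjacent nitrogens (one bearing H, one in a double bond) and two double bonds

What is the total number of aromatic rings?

Ring A is planar and fully conjugated; 2 ring double bonds (4 π electrons) plus a heteroatom lone pair (2) give 6 π electrons. That satisfies 4n+2 with n=1, so ring A is aromatic (pyrrole).
Ring B is planar and fully conjugated; 2 ring double bonds (4 π electrons) plus a heteroatom lone pair (2) give 6 π electrons. Since 6 = 4n+2 (n=1), ring B is aromatic (pyrazole).
Aromatic: A, B. Total: 2.

2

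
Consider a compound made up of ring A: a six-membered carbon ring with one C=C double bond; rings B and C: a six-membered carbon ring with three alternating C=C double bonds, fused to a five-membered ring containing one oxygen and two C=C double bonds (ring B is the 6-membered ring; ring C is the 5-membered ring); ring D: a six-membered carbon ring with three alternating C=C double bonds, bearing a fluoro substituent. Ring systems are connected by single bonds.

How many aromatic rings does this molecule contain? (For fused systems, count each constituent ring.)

Ring A has four sp³ carbons, so it is not fully conjugated — not aromatic (cyclohexene).
Rings B and C form a fused bicyclic system (with one oxygen) with 9 sp² atoms and 10 π electrons from ring double bonds plus a heteroatom lone pair. 10 = 4(2)+2, so the system is aromatic and both rings count as aromatic (benzofuran).
Ring D is fully conjugated (every ring atom contributes a p orbital); 3 ring double bonds give 6 π electrons. That satisfies 4n+2 with n=1, so ring D is aromatic (benzene).
Aromatic: B, C, D. Total: 3.

3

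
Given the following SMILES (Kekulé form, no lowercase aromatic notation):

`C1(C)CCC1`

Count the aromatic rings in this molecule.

The SMILES encodes a four-membered saturated carbon ring.
The 4-membered ring has only sp³ atoms, so it is not fully conjugated — not aromatic (cyclobutane).

0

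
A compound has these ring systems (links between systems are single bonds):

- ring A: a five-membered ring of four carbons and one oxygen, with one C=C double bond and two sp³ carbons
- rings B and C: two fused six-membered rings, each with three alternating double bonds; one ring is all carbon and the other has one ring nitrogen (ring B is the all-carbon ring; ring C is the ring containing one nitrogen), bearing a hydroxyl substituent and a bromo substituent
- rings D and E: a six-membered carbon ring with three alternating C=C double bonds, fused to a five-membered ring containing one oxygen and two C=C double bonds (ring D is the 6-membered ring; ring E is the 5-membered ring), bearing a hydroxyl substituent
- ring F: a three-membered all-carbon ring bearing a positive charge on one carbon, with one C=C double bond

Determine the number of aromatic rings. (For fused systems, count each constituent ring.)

Ring A has two sp³ carbons, so it is not fully conjugated — not aromatic (2,3-dihydrofuran).
Rings B and C form a fused bicyclic system (with one nitrogen) with 10 sp² atoms and 10 π electrons from ring double bonds. 10 = 4(2)+2, so the system is aromatic and both rings count as aromatic (quinoline).
Rings D and E form a fused bicyclic system (with one oxygen) with 9 sp² atoms and 10 π electrons from ring double bonds plus a heteroatom lone pair. 10 = 4(2)+2, so the system is aromatic and both rings count as aromatic (benzofuran).
Ring F is fully conjugated (every ring atom contributes a p orbital); 1 ring double bond (2 π electrons) plus the carbocation's empty p orbital (0, but keeps the ring conjugated) give 2 π electrons. Since 2 = 4n+2 (n=0), ring F is aromatic (cyclopropenyl cation).
Aromatic: B, C, D, E, F. Total: 5.

5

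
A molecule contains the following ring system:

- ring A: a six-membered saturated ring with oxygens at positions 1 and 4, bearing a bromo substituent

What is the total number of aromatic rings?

0

Ring A has only sp³ atoms, so it is not fully conjugated — not aromatic (1,4-dioxane).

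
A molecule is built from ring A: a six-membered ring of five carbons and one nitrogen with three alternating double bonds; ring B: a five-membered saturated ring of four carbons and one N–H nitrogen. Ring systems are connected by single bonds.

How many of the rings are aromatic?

1

Ring A is fully conjugated (every ring atom contributes a p orbital); 3 ring double bonds give 6 π electrons. That satisfies 4n+2 with n=1, so ring A is aromatic (pyridine).
Ring B has only sp³ atoms, so it is not fully conjugated — not aromatic (pyrrolidine).
Aromatic: A. Total: 1.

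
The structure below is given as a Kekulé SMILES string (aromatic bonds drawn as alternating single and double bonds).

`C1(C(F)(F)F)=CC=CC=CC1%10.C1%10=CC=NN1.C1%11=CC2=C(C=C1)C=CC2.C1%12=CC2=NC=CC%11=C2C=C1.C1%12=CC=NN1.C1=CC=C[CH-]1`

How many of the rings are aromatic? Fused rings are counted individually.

6

The SMILES encodes a seven-membered carbon ring with three C=C double bonds and one sp³ carbon; a five-membered ring with two adjacent nitrogens (one bearing H, one in a double bond) and two double bonds; a six-membered carbon ring with three alternating C=C double bonds, fused to a five-membered carbon ring containing one C=C double bond and one sp³ carbon; two fused six-membered rings, each with three alternating double bonds; one ring is all carbon and the other has one ring nitrogen; a five-membered ring with two adjacent nitrogens (one bearing H, one in a double bond) and two double bonds; a five-membered all-carbon ring bearing a negative charge on one carbon, with two C=C double bonds.
The 7-membered ring has one sp³ carbon, so it is not fully conjugated — not aromatic (cycloheptatriene).
The 5-membered ring with two adjacent nitrogens (one N–H, one =N–) has a continuous p-orbital overlap around the ring; 2 ring double bonds (4 π electrons) plus a heteroatom lone pair (2) give 6 π electrons. That satisfies 4n+2 with n=1, so it is aromatic (pyrazole).
The 6-membered ring is planar and fully conjugated; 3 ring double bonds give 6 π electrons. 6 = 4(1)+2, so it is aromatic (benzene ring).
The 5-membered ring has one sp³ carbon, so it is not fully conjugated — not aromatic (cyclopentene ring).
The fused 6/6-membered bicyclic (with one nitrogen) is a single π system with 10 sp² atoms and 10 π electrons from ring double bonds. 10 = 4(2)+2, so the system is aromatic and both rings count as aromatic (quinoline).
The second 5-membered ring with two adjacent nitrogens (one N–H, one =N–) has a continuous p-orbital overlap around the ring; 2 ring double bonds (4 π electrons) plus a heteroatom lone pair (2) give 6 π electrons. Since 6 = 4n+2 (n=1), it is aromatic (pyrazole).
The second 5-membered ring is planar and fully conjugated; 2 ring double bonds (4 π electrons) plus the carbanion lone pair (2) give 6 π electrons. Since 6 = 4n+2 (n=1), it is aromatic (cyclopentadienyl anion).
6 of the 8 rings are aromatic. Total: 6.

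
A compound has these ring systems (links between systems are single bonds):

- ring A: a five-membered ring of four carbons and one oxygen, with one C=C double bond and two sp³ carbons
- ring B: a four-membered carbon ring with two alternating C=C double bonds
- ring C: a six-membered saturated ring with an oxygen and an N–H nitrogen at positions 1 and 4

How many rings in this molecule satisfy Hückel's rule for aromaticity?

0

Ring A has two sp³ carbons, so it is not fully conjugated — not aromatic (2,3-dihydrofuran).
Ring B has only sp² ring atoms; a planar conformation would have a fully conjugated π system of 4 electrons. But 4 = 4(1), which is 4n not 4n+2, so ring B is not aromatic (cyclobutadiene) — cyclobutadiene is antiaromatic and distorts to a rectangle.
Ring C has only sp³ atoms, so it is not fully conjugated — not aromatic (morpholine).
No ring is aromatic. Total: 0.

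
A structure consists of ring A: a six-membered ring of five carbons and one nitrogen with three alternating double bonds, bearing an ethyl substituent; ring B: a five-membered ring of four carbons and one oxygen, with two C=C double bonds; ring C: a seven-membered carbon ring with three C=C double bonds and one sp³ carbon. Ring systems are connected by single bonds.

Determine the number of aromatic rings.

2

Ring A has a continuous p-orbital overlap around the ring; 3 ring double bonds give 6 π electrons. That satisfies 4n+2 with n=1, so ring A is aromatic (pyridine).
Ring B is fully conjugated (every ring atom contributes a p orbital); 2 ring double bonds (4 π electrons) plus a heteroatom lone pair (2) give 6 π electrons. That satisfies 4n+2 with n=1, so ring B is aromatic (furan).
Ring C has one sp³ carbon, so it is not fully conjugated — not aromatic (cycloheptatriene).
Aromatic: A, B. Total: 2.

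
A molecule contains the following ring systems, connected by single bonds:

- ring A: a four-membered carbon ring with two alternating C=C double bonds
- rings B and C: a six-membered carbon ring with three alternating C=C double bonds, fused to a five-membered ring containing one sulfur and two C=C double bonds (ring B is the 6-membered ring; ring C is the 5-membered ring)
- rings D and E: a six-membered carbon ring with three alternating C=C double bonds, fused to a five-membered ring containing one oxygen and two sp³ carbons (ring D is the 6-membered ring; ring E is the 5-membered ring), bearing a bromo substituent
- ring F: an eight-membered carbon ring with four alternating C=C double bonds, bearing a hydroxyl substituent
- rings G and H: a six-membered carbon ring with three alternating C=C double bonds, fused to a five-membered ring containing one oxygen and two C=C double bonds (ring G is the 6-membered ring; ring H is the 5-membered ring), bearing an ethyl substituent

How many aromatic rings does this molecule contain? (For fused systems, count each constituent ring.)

5

Ring A has only sp² ring atoms; a planar conformation would have a fully conjugated π system of 4 electrons. But 4 = 4(1), which is 4n not 4n+2, so ring A is not aromatic (cyclobutadiene) — cyclobutadiene is antiaromatic and distorts to a rectangle.
Rings B and C form a fused bicyclic system (with one sulfur) with 9 sp² atoms and 10 π electrons from ring double bonds plus a heteroatom lone pair. 10 = 4(2)+2, so the system is aromatic and both rings count as aromatic (benzothiophene).
Ring D is fully conjugated (every ring atom contributes a p orbital); 3 ring double bonds give 6 π electrons. Since 6 = 4n+2 (n=1), ring D is aromatic (benzene ring).
Ring E has two sp³ carbons, so it is not fully conjugated — not aromatic (oxolane ring).
Ring F has only sp² ring atoms; a planar conformation would have a fully conjugated π system of 8 electrons. But 8 = 4(2), which is 4n not 4n+2, so ring F is not aromatic (cyclooctatetraene) — cyclooctatetraene distorts into a non-planar tub to avoid antiaromaticity.
Rings G and H form a fused bicyclic system (with one oxygen) with 9 sp² atoms and 10 π electrons from ring double bonds plus a heteroatom lone pair. 10 = 4(2)+2, so the system is aromatic and both rings count as aromatic (benzofuran).
Aromatic: B, C, D, G, H. Total: 5.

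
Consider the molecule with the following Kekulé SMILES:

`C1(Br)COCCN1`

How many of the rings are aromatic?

The SMILES encodes a six-membered saturated ring with an oxygen and an N–H nitrogen at positions 1 and 4.
The 6-membered ring with one oxygen and one N–H (1,4) has only sp³ atoms, so it is not fully conjugated — not aromatic (morpholine).

0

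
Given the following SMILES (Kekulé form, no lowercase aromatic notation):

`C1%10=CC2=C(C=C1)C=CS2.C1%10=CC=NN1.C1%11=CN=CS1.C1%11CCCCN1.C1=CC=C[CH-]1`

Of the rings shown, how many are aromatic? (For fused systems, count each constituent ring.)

5

The SMILES encodes a six-membered carbon ring with three alternating C=C double bonds, fused to a five-membered ring containing one sulfur and two C=C double bonds; a five-membered ring with two adjacent nitrogens (one bearing H, one in a double bond) and two double bonds; a five-membered ring with a sulfur at position 1 and a nitrogen at position 3 (in a C=N bond), with two double bonds; a six-membered saturated ring of five carbons and one N–H nitrogen; a five-membered all-carbon ring bearing a negative charge on one carbon, with two C=C double bonds.
The fused 6/5-membered bicyclic (with one sulfur) is a single π system with 9 sp² atoms and 10 π electrons from ring double bonds plus a heteroatom lone pair. 10 = 4(2)+2, so the system is aromatic and both rings count as aromatic (benzothiophene).
The 5-membered ring with two adjacent nitrogens (one N–H, one =N–) is fully conjugated (every ring atom contributes a p orbital); 2 ring double bonds (4 π electrons) plus a heteroatom lone pair (2) give 6 π electrons. 6 = 4(1)+2, so it is aromatic (pyrazole).
The 5-membered ring with one sulfur and one =N– is fully conjugated (every ring atom contributes a p orbital); 2 ring double bonds (4 π electrons) plus a heteroatom lone pair (2) give 6 π electrons. That satisfies 4n+2 with n=1, so it is aromatic (thiazole).
The 6-membered ring with one N–H has only sp³ atoms, so it is not fully conjugated — not aromatic (piperidine).
The 5-membered ring is planar and fully conjugated; 2 ring double bonds (4 π electrons) plus the carbanion lone pair (2) give 6 π electrons. That satisfies 4n+2 with n=1, so it is aromatic (cyclopentadienyl anion).
5 of the 6 rings are aromatic. Total: 5.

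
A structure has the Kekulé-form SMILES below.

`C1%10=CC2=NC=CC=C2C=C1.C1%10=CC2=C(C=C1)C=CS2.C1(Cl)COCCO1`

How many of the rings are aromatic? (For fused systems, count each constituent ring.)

The SMILES encodes two fused six-membered rings, each with three alternating double bonds; one ring is all carbon and the other has one ring nitrogen; a six-membered carbon ring with three alternating C=C double bonds, fused to a five-membered ring containing one sulfur and two C=C double bonds; a six-membered saturated ring with oxygens at positions 1 and 4.
The fused 6/6-membered bicyclic (with one nitrogen) is a single π system with 10 sp² atoms and 10 π electrons from ring double bonds. 10 = 4(2)+2, so the system is aromatic and both rings count as aromatic (quinoline).
The fused 6/5-membered bicyclic (with one sulfur) is a single π system with 9 sp² atoms and 10 π electrons from ring double bonds plus a heteroatom lone pair. 10 = 4(2)+2, so the system is aromatic and both rings count as aromatic (benzothiophene).
The 6-membered ring with two oxygens (1,4) has only sp³ atoms, so it is not fully conjugated — not aromatic (1,4-dioxane).
4 of the 5 rings are aromatic. Total: 4.

4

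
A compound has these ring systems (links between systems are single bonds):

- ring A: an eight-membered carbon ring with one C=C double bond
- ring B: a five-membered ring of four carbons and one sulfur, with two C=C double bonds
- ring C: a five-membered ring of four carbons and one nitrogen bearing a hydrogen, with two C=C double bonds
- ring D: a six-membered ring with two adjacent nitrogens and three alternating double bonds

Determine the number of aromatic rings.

3

Ring A has six sp³ carbons, so it is not fully conjugated — not aromatic (cyclooctene).
Ring B has a continuous p-orbital overlap around the ring; 2 ring double bonds (4 π electrons) plus a heteroatom lone pair (2) give 6 π electrons. Since 6 = 4n+2 (n=1), ring B is aromatic (thiophene).
Ring C is planar and fully conjugated; 2 ring double bonds (4 π electrons) plus a heteroatom lone pair (2) give 6 π electrons. 6 = 4(1)+2, so ring C is aromatic (pyrrole).
Ring D is fully conjugated (every ring atom contributes a p orbital); 3 ring double bonds give 6 π electrons. 6 = 4(1)+2, so ring D is aromatic (pyridazine).
Aromatic: B, C, D. Total: 3.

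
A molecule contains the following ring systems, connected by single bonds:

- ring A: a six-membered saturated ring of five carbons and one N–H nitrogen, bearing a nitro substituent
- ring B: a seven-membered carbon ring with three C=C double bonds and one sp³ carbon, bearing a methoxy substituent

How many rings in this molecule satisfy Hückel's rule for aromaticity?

0

Ring A has only sp³ atoms, so it is not fully conjugated — not aromatic (piperidine).
Ring B has one sp³ carbon, so it is not fully conjugated — not aromatic (cycloheptatriene).
No ring is aromatic. Total: 0.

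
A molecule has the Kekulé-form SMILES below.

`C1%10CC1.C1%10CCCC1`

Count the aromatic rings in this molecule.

0

The SMILES encodes a three-membered saturated carbon ring; a five-membered saturated carbon ring.
The 3-membered ring has only sp³ atoms, so it is not fully conjugated — not aromatic (cyclopropane).
The 5-membered ring has only sp³ atoms, so it is not fully conjugated — not aromatic (cyclopentane).
None of the rings are aromatic. Total: 0.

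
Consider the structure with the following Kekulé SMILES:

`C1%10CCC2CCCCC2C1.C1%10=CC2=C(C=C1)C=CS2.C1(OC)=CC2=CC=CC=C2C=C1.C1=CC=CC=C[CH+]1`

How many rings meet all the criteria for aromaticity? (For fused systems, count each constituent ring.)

The SMILES encodes two fused six-membered saturated carbon rings; a six-membered carbon ring with three alternating C=C double bonds, fused to a five-membered ring containing one sulfur and two C=C double bonds; two fused six-membered carbon rings, each with three alternating C=C double bonds; a seven-membered all-carbon ring bearing a positive charge on one carbon, with three C=C double bonds.
The 6-membered ring has only sp³ atoms, so it is not fully conjugated — not aromatic (cyclohexane ring).
The second 6-membered ring has only sp³ atoms, so it is not fully conjugated — not aromatic (cyclohexane ring).
The fused 6/5-membered bicyclic (with one sulfur) is a single π system with 9 sp² atoms and 10 π electrons from ring double bonds plus a heteroatom lone pair. 10 = 4(2)+2, so the system is aromatic and both rings count as aromatic (benzothiophene).
The fused 6/6-membered bicyclic is a single π system with 10 sp² atoms and 10 π electrons from ring double bonds. 10 = 4(2)+2, so the system is aromatic and both rings count as aromatic (naphthalene).
The 7-membered ring is planar and fully conjugated; 3 ring double bonds (6 π electrons) plus the carbocation's empty p orbital (0, but keeps the ring conjugated) give 6 π electrons. 6 = 4(1)+2, so it is aromatic (tropylium cation).
5 of the 7 rings are aromatic. Total: 5.

5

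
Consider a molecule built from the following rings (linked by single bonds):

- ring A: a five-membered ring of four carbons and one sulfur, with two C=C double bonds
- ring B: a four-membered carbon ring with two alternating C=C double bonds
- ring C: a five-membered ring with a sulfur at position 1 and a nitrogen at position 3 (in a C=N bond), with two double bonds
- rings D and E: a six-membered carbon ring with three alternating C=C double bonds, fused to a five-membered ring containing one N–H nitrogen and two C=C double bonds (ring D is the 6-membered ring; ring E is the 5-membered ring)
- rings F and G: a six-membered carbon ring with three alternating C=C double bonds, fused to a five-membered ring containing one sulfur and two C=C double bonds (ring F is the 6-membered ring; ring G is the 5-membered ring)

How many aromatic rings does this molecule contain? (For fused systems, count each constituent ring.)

6

Ring A is fully conjugated (every ring atom contributes a p orbital); 2 ring double bonds (4 π electrons) plus a heteroatom lone pair (2) give 6 π electrons. That satisfies 4n+2 with n=1, so ring A is aromatic (thiophene).
Ring B has only sp² ring atoms; a planar conformation would have a fully conjugated π system of 4 electrons. But 4 = 4(1), which is 4n not 4n+2, so ring B is not aromatic (cyclobutadiene) — cyclobutadiene is antiaromatic and distorts to a rectangle.
Ring C has a continuous p-orbital overlap around the ring; 2 ring double bonds (4 π electrons) plus a heteroatom lone pair (2) give 6 π electrons. That satisfies 4n+2 with n=1, so ring C is aromatic (thiazole).
Rings D and E form a fused bicyclic system (with one N–H) with 9 sp² atoms and 10 π electrons from ring double bonds plus a heteroatom lone pair. 10 = 4(2)+2, so the system is aromatic and both rings count as aromatic (indole).
Rings F and G form a fused bicyclic system (with one sulfur) with 9 sp² atoms and 10 π electrons from ring double bonds plus a heteroatom lone pair. 10 = 4(2)+2, so the system is aromatic and both rings count as aromatic (benzothiophene).
Aromatic: A, C, D, E, F, G. Total: 6.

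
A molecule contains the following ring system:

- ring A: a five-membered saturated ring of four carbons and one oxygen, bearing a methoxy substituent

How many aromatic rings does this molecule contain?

Ring A has only sp³ atoms, so it is not fully conjugated — not aromatic (tetrahydrofuran).

0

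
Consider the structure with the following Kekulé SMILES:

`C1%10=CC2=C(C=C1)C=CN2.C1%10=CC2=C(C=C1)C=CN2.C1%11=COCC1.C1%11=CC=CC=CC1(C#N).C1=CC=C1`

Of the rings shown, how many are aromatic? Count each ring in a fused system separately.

The SMILES encodes a six-membered carbon ring with three alternating C=C double bonds, fused to a five-membered ring containing one N–H nitrogen and two C=C double bonds; a six-membered carbon ring with three alternating C=C double bonds, fused to a five-membered ring containing one N–H nitrogen and two C=C double bonds; a five-membered ring of four carbons and one oxygen, with one C=C double bond and two sp³ carbons; a seven-membered carbon ring with three C=C double bonds and one sp³ carbon; a four-membered carbon ring with two alternating C=C double bonds.
The fused 6/5-membered bicyclic (with one N–H) is a single π system with 9 sp² atoms and 10 π electrons from ring double bonds plus a heteroatom lone pair. 10 = 4(2)+2, so the system is aromatic and both rings count as aromatic (indole).
The fused 6/5-membered bicyclic (with one N–H) is a single π system with 9 sp² atoms and 10 π electrons from ring double bonds plus a heteroatom lone pair. 10 = 4(2)+2, so the system is aromatic and both rings count as aromatic (indole).
The 5-membered ring with one oxygen has two sp³ carbons, so it is not fully conjugated — not aromatic (2,3-dihydrofuran).
The 7-membered ring has one sp³ carbon, so it is not fully conjugated — not aromatic (cycloheptatriene).
The 4-membered ring has only sp² ring atoms; a planar conformation would have a fully conjugated π system of 4 electrons. But 4 = 4(1), which is 4n not 4n+2, so it is not aromatic (cyclobutadiene) — cyclobutadiene is antiaromatic and distorts to a rectangle.
4 of the 7 rings are aromatic. Total: 4.

4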